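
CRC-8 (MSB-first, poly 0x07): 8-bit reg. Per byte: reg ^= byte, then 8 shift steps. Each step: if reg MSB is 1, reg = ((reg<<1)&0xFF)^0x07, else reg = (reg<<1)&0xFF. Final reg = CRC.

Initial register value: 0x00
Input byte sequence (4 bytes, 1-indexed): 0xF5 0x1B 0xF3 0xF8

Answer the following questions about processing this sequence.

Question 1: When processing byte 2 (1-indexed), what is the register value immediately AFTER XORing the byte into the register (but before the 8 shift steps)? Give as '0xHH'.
Register before byte 2: 0xC5
Byte 2: 0x1B
0xC5 XOR 0x1B = 0xDE

Answer: 0xDE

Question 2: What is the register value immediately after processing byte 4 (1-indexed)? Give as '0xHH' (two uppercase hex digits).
After byte 1 (0xF5): reg=0xC5
After byte 2 (0x1B): reg=0x14
After byte 3 (0xF3): reg=0xBB
After byte 4 (0xF8): reg=0xCE

Answer: 0xCE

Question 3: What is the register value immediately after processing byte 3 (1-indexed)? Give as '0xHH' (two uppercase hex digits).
After byte 1 (0xF5): reg=0xC5
After byte 2 (0x1B): reg=0x14
After byte 3 (0xF3): reg=0xBB

Answer: 0xBB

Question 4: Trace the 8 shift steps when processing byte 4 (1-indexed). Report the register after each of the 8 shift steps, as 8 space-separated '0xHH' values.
After byte 1 (0xF5): reg=0xC5
After byte 2 (0x1B): reg=0x14
After byte 3 (0xF3): reg=0xBB
Register before byte 4: 0xBB
After XOR with byte 0xF8: 0x43

Answer: 0x86 0x0B 0x16 0x2C 0x58 0xB0 0x67 0xCE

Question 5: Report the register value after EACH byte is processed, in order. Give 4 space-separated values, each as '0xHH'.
0xC5 0x14 0xBB 0xCE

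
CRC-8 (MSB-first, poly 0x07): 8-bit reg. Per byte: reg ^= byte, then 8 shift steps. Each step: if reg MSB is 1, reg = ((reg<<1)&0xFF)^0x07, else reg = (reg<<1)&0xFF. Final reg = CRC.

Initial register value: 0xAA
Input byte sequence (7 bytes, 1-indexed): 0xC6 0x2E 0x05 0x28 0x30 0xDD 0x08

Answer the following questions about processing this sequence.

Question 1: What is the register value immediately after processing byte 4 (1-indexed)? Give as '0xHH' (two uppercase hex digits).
After byte 1 (0xC6): reg=0x03
After byte 2 (0x2E): reg=0xC3
After byte 3 (0x05): reg=0x5C
After byte 4 (0x28): reg=0x4B

Answer: 0x4B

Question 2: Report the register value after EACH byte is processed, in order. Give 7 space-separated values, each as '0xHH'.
0x03 0xC3 0x5C 0x4B 0x66 0x28 0xE0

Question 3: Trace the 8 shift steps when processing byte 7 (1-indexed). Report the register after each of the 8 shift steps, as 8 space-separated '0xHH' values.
After byte 1 (0xC6): reg=0x03
After byte 2 (0x2E): reg=0xC3
After byte 3 (0x05): reg=0x5C
After byte 4 (0x28): reg=0x4B
After byte 5 (0x30): reg=0x66
After byte 6 (0xDD): reg=0x28
Register before byte 7: 0x28
After XOR with byte 0x08: 0x20

Answer: 0x40 0x80 0x07 0x0E 0x1C 0x38 0x70 0xE0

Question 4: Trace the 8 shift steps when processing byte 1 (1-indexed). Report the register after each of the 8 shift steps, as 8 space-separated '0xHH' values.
Register before byte 1: 0xAA
After XOR with byte 0xC6: 0x6C

Answer: 0xD8 0xB7 0x69 0xD2 0xA3 0x41 0x82 0x03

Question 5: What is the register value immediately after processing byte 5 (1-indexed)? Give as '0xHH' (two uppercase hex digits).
After byte 1 (0xC6): reg=0x03
After byte 2 (0x2E): reg=0xC3
After byte 3 (0x05): reg=0x5C
After byte 4 (0x28): reg=0x4B
After byte 5 (0x30): reg=0x66

Answer: 0x66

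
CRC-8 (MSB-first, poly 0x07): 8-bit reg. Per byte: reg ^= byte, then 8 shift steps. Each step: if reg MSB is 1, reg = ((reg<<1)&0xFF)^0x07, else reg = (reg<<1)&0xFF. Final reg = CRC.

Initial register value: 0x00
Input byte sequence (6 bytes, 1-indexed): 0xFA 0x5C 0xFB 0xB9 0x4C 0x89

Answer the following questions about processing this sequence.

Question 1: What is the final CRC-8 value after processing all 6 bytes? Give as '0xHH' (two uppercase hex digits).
Answer: 0x06

Derivation:
After byte 1 (0xFA): reg=0xE8
After byte 2 (0x5C): reg=0x05
After byte 3 (0xFB): reg=0xF4
After byte 4 (0xB9): reg=0xE4
After byte 5 (0x4C): reg=0x51
After byte 6 (0x89): reg=0x06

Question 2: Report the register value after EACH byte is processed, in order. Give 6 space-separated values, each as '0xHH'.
0xE8 0x05 0xF4 0xE4 0x51 0x06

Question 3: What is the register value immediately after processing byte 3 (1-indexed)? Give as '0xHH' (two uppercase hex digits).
Answer: 0xF4

Derivation:
After byte 1 (0xFA): reg=0xE8
After byte 2 (0x5C): reg=0x05
After byte 3 (0xFB): reg=0xF4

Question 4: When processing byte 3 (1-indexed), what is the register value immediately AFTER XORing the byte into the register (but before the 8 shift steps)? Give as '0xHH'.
Register before byte 3: 0x05
Byte 3: 0xFB
0x05 XOR 0xFB = 0xFE

Answer: 0xFE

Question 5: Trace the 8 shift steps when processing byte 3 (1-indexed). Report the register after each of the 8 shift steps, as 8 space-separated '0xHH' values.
After byte 1 (0xFA): reg=0xE8
After byte 2 (0x5C): reg=0x05
Register before byte 3: 0x05
After XOR with byte 0xFB: 0xFE

Answer: 0xFB 0xF1 0xE5 0xCD 0x9D 0x3D 0x7A 0xF4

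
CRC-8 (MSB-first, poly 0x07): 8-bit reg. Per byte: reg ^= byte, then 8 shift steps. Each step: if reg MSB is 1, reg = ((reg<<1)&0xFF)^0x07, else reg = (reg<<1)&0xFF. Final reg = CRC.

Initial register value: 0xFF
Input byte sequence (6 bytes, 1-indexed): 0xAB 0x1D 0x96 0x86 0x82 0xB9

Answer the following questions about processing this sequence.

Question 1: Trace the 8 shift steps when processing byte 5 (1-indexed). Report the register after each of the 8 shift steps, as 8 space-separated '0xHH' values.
Answer: 0x22 0x44 0x88 0x17 0x2E 0x5C 0xB8 0x77

Derivation:
After byte 1 (0xAB): reg=0xAB
After byte 2 (0x1D): reg=0x0B
After byte 3 (0x96): reg=0xDA
After byte 4 (0x86): reg=0x93
Register before byte 5: 0x93
After XOR with byte 0x82: 0x11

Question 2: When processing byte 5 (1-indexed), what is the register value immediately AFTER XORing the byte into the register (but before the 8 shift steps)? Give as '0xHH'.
Register before byte 5: 0x93
Byte 5: 0x82
0x93 XOR 0x82 = 0x11

Answer: 0x11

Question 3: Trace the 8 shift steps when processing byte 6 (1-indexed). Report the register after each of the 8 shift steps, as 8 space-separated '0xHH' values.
After byte 1 (0xAB): reg=0xAB
After byte 2 (0x1D): reg=0x0B
After byte 3 (0x96): reg=0xDA
After byte 4 (0x86): reg=0x93
After byte 5 (0x82): reg=0x77
Register before byte 6: 0x77
After XOR with byte 0xB9: 0xCE

Answer: 0x9B 0x31 0x62 0xC4 0x8F 0x19 0x32 0x64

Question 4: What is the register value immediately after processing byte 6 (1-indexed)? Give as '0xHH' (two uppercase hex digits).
After byte 1 (0xAB): reg=0xAB
After byte 2 (0x1D): reg=0x0B
After byte 3 (0x96): reg=0xDA
After byte 4 (0x86): reg=0x93
After byte 5 (0x82): reg=0x77
After byte 6 (0xB9): reg=0x64

Answer: 0x64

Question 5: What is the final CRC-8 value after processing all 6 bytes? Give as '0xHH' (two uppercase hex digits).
Answer: 0x64

Derivation:
After byte 1 (0xAB): reg=0xAB
After byte 2 (0x1D): reg=0x0B
After byte 3 (0x96): reg=0xDA
After byte 4 (0x86): reg=0x93
After byte 5 (0x82): reg=0x77
After byte 6 (0xB9): reg=0x64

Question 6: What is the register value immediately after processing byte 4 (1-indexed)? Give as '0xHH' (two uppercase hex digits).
Answer: 0x93

Derivation:
After byte 1 (0xAB): reg=0xAB
After byte 2 (0x1D): reg=0x0B
After byte 3 (0x96): reg=0xDA
After byte 4 (0x86): reg=0x93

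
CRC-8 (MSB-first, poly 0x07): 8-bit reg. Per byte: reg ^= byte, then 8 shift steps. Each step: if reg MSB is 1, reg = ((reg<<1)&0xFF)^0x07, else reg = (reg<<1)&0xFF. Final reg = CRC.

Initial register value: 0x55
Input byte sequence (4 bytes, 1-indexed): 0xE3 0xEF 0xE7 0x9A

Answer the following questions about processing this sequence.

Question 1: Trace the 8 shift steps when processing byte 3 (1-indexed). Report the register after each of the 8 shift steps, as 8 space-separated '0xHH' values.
Answer: 0xAA 0x53 0xA6 0x4B 0x96 0x2B 0x56 0xAC

Derivation:
After byte 1 (0xE3): reg=0x0B
After byte 2 (0xEF): reg=0xB2
Register before byte 3: 0xB2
After XOR with byte 0xE7: 0x55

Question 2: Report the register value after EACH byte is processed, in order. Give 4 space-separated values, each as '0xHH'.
0x0B 0xB2 0xAC 0x82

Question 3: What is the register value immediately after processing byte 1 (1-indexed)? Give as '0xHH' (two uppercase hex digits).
Answer: 0x0B

Derivation:
After byte 1 (0xE3): reg=0x0B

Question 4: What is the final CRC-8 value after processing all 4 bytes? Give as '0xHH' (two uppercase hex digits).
After byte 1 (0xE3): reg=0x0B
After byte 2 (0xEF): reg=0xB2
After byte 3 (0xE7): reg=0xAC
After byte 4 (0x9A): reg=0x82

Answer: 0x82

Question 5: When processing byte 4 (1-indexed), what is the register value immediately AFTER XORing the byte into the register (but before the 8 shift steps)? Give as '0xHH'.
Answer: 0x36

Derivation:
Register before byte 4: 0xAC
Byte 4: 0x9A
0xAC XOR 0x9A = 0x36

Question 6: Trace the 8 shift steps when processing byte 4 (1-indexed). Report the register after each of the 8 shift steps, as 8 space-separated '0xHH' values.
After byte 1 (0xE3): reg=0x0B
After byte 2 (0xEF): reg=0xB2
After byte 3 (0xE7): reg=0xAC
Register before byte 4: 0xAC
After XOR with byte 0x9A: 0x36

Answer: 0x6C 0xD8 0xB7 0x69 0xD2 0xA3 0x41 0x82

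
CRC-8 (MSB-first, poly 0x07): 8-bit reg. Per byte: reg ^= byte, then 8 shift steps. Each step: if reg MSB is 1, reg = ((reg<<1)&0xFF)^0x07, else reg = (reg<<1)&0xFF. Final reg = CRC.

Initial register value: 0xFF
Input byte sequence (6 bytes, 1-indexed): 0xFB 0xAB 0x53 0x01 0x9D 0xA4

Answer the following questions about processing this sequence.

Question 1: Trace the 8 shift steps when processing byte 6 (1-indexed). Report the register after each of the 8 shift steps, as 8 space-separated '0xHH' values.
Answer: 0x10 0x20 0x40 0x80 0x07 0x0E 0x1C 0x38

Derivation:
After byte 1 (0xFB): reg=0x1C
After byte 2 (0xAB): reg=0x0C
After byte 3 (0x53): reg=0x9A
After byte 4 (0x01): reg=0xC8
After byte 5 (0x9D): reg=0xAC
Register before byte 6: 0xAC
After XOR with byte 0xA4: 0x08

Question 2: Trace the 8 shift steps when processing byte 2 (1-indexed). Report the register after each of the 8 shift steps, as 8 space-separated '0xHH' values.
Answer: 0x69 0xD2 0xA3 0x41 0x82 0x03 0x06 0x0C

Derivation:
After byte 1 (0xFB): reg=0x1C
Register before byte 2: 0x1C
After XOR with byte 0xAB: 0xB7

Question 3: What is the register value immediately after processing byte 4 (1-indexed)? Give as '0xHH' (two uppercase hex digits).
After byte 1 (0xFB): reg=0x1C
After byte 2 (0xAB): reg=0x0C
After byte 3 (0x53): reg=0x9A
After byte 4 (0x01): reg=0xC8

Answer: 0xC8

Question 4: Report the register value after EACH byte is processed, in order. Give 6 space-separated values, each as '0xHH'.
0x1C 0x0C 0x9A 0xC8 0xAC 0x38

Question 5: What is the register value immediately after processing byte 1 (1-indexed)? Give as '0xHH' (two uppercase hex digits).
Answer: 0x1C

Derivation:
After byte 1 (0xFB): reg=0x1C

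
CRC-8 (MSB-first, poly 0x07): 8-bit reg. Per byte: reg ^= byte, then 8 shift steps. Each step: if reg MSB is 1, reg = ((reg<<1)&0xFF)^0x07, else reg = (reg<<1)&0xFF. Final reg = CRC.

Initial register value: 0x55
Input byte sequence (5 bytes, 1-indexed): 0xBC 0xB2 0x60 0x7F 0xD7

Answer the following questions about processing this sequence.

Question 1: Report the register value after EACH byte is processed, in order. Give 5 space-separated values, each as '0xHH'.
0x91 0xE9 0xB6 0x71 0x7B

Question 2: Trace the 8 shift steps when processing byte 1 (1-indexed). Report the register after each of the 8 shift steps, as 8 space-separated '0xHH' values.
Answer: 0xD5 0xAD 0x5D 0xBA 0x73 0xE6 0xCB 0x91

Derivation:
Register before byte 1: 0x55
After XOR with byte 0xBC: 0xE9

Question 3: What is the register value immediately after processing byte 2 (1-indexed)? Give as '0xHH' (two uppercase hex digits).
Answer: 0xE9

Derivation:
After byte 1 (0xBC): reg=0x91
After byte 2 (0xB2): reg=0xE9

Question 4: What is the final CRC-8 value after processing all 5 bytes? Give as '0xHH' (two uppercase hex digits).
After byte 1 (0xBC): reg=0x91
After byte 2 (0xB2): reg=0xE9
After byte 3 (0x60): reg=0xB6
After byte 4 (0x7F): reg=0x71
After byte 5 (0xD7): reg=0x7B

Answer: 0x7B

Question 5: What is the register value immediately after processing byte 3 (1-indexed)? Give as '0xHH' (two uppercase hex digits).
Answer: 0xB6

Derivation:
After byte 1 (0xBC): reg=0x91
After byte 2 (0xB2): reg=0xE9
After byte 3 (0x60): reg=0xB6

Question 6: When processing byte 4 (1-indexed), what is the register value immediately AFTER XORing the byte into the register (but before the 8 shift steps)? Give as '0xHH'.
Register before byte 4: 0xB6
Byte 4: 0x7F
0xB6 XOR 0x7F = 0xC9

Answer: 0xC9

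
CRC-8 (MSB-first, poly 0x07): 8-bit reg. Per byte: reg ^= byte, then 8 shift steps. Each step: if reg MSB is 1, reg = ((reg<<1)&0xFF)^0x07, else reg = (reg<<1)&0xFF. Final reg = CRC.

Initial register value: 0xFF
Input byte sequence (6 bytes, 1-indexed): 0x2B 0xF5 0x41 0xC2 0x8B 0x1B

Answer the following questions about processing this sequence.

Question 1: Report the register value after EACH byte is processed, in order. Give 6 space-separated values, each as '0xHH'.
0x22 0x2B 0x11 0x37 0x3D 0xF2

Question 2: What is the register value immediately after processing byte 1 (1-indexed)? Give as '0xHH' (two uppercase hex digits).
Answer: 0x22

Derivation:
After byte 1 (0x2B): reg=0x22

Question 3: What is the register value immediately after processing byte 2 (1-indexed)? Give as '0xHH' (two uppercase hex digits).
Answer: 0x2B

Derivation:
After byte 1 (0x2B): reg=0x22
After byte 2 (0xF5): reg=0x2B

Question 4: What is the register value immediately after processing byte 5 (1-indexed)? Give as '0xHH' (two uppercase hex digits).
After byte 1 (0x2B): reg=0x22
After byte 2 (0xF5): reg=0x2B
After byte 3 (0x41): reg=0x11
After byte 4 (0xC2): reg=0x37
After byte 5 (0x8B): reg=0x3D

Answer: 0x3D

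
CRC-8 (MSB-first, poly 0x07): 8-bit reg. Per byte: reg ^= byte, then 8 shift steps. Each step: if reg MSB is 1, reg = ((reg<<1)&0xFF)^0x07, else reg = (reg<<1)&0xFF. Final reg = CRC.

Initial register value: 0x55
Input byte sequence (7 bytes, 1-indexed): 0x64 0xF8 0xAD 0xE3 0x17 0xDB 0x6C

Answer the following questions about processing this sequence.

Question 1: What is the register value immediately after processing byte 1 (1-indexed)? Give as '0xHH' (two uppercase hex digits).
After byte 1 (0x64): reg=0x97

Answer: 0x97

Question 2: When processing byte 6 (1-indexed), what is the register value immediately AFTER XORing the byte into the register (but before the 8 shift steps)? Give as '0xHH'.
Register before byte 6: 0x47
Byte 6: 0xDB
0x47 XOR 0xDB = 0x9C

Answer: 0x9C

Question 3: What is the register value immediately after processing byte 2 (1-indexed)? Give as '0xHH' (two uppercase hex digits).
After byte 1 (0x64): reg=0x97
After byte 2 (0xF8): reg=0x0A

Answer: 0x0A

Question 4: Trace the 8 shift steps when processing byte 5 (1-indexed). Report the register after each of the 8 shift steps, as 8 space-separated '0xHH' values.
Answer: 0x81 0x05 0x0A 0x14 0x28 0x50 0xA0 0x47

Derivation:
After byte 1 (0x64): reg=0x97
After byte 2 (0xF8): reg=0x0A
After byte 3 (0xAD): reg=0x7C
After byte 4 (0xE3): reg=0xD4
Register before byte 5: 0xD4
After XOR with byte 0x17: 0xC3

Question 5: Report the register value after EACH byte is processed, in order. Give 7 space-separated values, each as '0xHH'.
0x97 0x0A 0x7C 0xD4 0x47 0xDD 0x1E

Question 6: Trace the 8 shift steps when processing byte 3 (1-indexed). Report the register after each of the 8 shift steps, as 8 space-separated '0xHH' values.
Answer: 0x49 0x92 0x23 0x46 0x8C 0x1F 0x3E 0x7C

Derivation:
After byte 1 (0x64): reg=0x97
After byte 2 (0xF8): reg=0x0A
Register before byte 3: 0x0A
After XOR with byte 0xAD: 0xA7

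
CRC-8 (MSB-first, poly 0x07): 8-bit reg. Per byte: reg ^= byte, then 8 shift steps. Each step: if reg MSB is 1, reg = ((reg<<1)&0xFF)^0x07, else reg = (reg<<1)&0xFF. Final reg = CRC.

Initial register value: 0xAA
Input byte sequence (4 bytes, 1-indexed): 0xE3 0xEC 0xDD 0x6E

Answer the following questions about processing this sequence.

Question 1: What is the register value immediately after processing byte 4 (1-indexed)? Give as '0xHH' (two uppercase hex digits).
Answer: 0x57

Derivation:
After byte 1 (0xE3): reg=0xF8
After byte 2 (0xEC): reg=0x6C
After byte 3 (0xDD): reg=0x1E
After byte 4 (0x6E): reg=0x57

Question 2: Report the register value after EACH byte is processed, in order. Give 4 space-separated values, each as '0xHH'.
0xF8 0x6C 0x1E 0x57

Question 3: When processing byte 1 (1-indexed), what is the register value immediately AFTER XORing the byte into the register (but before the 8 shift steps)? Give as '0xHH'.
Answer: 0x49

Derivation:
Register before byte 1: 0xAA
Byte 1: 0xE3
0xAA XOR 0xE3 = 0x49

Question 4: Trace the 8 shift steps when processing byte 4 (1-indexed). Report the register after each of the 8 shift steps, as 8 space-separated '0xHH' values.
Answer: 0xE0 0xC7 0x89 0x15 0x2A 0x54 0xA8 0x57

Derivation:
After byte 1 (0xE3): reg=0xF8
After byte 2 (0xEC): reg=0x6C
After byte 3 (0xDD): reg=0x1E
Register before byte 4: 0x1E
After XOR with byte 0x6E: 0x70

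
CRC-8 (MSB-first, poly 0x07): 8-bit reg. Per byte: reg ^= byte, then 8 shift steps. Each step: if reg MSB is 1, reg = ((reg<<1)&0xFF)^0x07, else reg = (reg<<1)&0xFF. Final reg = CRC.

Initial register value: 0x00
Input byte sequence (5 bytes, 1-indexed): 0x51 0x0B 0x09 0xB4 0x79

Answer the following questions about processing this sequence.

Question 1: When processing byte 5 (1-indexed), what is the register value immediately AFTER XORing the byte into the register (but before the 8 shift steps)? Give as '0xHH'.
Register before byte 5: 0xBE
Byte 5: 0x79
0xBE XOR 0x79 = 0xC7

Answer: 0xC7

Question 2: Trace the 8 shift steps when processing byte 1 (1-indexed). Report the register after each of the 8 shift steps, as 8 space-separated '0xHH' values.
Answer: 0xA2 0x43 0x86 0x0B 0x16 0x2C 0x58 0xB0

Derivation:
Register before byte 1: 0x00
After XOR with byte 0x51: 0x51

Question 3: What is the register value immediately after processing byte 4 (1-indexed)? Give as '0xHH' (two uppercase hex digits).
After byte 1 (0x51): reg=0xB0
After byte 2 (0x0B): reg=0x28
After byte 3 (0x09): reg=0xE7
After byte 4 (0xB4): reg=0xBE

Answer: 0xBE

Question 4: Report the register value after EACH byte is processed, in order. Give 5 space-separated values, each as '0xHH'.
0xB0 0x28 0xE7 0xBE 0x5B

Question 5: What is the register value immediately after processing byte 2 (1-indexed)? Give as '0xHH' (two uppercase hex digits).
Answer: 0x28

Derivation:
After byte 1 (0x51): reg=0xB0
After byte 2 (0x0B): reg=0x28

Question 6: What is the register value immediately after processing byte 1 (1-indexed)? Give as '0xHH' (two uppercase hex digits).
After byte 1 (0x51): reg=0xB0

Answer: 0xB0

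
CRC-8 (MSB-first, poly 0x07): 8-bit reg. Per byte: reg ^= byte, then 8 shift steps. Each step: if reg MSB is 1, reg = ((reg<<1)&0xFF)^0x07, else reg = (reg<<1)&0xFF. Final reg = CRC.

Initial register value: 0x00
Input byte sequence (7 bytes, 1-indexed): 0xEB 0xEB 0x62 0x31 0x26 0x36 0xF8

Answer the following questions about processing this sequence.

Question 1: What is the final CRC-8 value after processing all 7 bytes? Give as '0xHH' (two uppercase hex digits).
Answer: 0xFF

Derivation:
After byte 1 (0xEB): reg=0x9F
After byte 2 (0xEB): reg=0x4B
After byte 3 (0x62): reg=0xDF
After byte 4 (0x31): reg=0x84
After byte 5 (0x26): reg=0x67
After byte 6 (0x36): reg=0xB0
After byte 7 (0xF8): reg=0xFF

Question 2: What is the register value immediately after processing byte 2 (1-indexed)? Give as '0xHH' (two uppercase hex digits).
Answer: 0x4B

Derivation:
After byte 1 (0xEB): reg=0x9F
After byte 2 (0xEB): reg=0x4B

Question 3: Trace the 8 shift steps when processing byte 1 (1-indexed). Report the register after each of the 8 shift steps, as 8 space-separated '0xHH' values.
Register before byte 1: 0x00
After XOR with byte 0xEB: 0xEB

Answer: 0xD1 0xA5 0x4D 0x9A 0x33 0x66 0xCC 0x9F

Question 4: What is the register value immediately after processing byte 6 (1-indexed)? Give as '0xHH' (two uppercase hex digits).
Answer: 0xB0

Derivation:
After byte 1 (0xEB): reg=0x9F
After byte 2 (0xEB): reg=0x4B
After byte 3 (0x62): reg=0xDF
After byte 4 (0x31): reg=0x84
After byte 5 (0x26): reg=0x67
After byte 6 (0x36): reg=0xB0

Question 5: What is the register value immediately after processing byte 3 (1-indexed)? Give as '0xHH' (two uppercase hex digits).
After byte 1 (0xEB): reg=0x9F
After byte 2 (0xEB): reg=0x4B
After byte 3 (0x62): reg=0xDF

Answer: 0xDF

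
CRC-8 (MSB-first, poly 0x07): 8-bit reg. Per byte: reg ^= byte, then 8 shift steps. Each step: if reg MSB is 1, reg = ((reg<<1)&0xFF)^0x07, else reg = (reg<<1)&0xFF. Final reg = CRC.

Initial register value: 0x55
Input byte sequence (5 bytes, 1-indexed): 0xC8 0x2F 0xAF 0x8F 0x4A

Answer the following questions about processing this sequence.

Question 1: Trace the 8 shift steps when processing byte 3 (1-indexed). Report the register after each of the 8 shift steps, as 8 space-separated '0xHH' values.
Answer: 0xD4 0xAF 0x59 0xB2 0x63 0xC6 0x8B 0x11

Derivation:
After byte 1 (0xC8): reg=0xDA
After byte 2 (0x2F): reg=0xC5
Register before byte 3: 0xC5
After XOR with byte 0xAF: 0x6A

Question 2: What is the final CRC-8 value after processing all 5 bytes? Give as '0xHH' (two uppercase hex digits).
Answer: 0xC6

Derivation:
After byte 1 (0xC8): reg=0xDA
After byte 2 (0x2F): reg=0xC5
After byte 3 (0xAF): reg=0x11
After byte 4 (0x8F): reg=0xD3
After byte 5 (0x4A): reg=0xC6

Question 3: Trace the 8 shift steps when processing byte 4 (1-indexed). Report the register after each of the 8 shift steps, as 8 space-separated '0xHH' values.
After byte 1 (0xC8): reg=0xDA
After byte 2 (0x2F): reg=0xC5
After byte 3 (0xAF): reg=0x11
Register before byte 4: 0x11
After XOR with byte 0x8F: 0x9E

Answer: 0x3B 0x76 0xEC 0xDF 0xB9 0x75 0xEA 0xD3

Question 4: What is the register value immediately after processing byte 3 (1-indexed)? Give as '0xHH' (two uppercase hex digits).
After byte 1 (0xC8): reg=0xDA
After byte 2 (0x2F): reg=0xC5
After byte 3 (0xAF): reg=0x11

Answer: 0x11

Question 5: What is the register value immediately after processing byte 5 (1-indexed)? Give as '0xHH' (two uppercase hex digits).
Answer: 0xC6

Derivation:
After byte 1 (0xC8): reg=0xDA
After byte 2 (0x2F): reg=0xC5
After byte 3 (0xAF): reg=0x11
After byte 4 (0x8F): reg=0xD3
After byte 5 (0x4A): reg=0xC6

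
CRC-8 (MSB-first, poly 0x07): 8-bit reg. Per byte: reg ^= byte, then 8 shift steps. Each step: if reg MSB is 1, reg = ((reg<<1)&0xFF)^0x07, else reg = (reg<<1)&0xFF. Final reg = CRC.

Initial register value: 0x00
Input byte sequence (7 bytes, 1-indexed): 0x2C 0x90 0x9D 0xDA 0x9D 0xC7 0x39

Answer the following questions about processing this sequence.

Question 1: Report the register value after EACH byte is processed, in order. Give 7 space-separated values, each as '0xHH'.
0xC4 0xAB 0x82 0x8F 0x7E 0x26 0x5D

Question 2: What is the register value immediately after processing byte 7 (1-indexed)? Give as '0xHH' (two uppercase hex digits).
Answer: 0x5D

Derivation:
After byte 1 (0x2C): reg=0xC4
After byte 2 (0x90): reg=0xAB
After byte 3 (0x9D): reg=0x82
After byte 4 (0xDA): reg=0x8F
After byte 5 (0x9D): reg=0x7E
After byte 6 (0xC7): reg=0x26
After byte 7 (0x39): reg=0x5D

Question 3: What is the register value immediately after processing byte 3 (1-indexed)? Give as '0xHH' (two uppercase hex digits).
Answer: 0x82

Derivation:
After byte 1 (0x2C): reg=0xC4
After byte 2 (0x90): reg=0xAB
After byte 3 (0x9D): reg=0x82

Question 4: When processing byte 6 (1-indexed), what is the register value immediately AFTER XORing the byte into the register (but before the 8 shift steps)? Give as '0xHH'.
Answer: 0xB9

Derivation:
Register before byte 6: 0x7E
Byte 6: 0xC7
0x7E XOR 0xC7 = 0xB9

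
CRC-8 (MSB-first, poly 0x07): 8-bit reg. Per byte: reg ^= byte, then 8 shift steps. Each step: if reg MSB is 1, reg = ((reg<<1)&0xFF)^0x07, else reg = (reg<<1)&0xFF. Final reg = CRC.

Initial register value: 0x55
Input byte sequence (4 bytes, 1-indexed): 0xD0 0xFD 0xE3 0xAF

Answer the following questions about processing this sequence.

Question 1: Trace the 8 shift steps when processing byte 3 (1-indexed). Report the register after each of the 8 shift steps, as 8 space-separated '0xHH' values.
Answer: 0xD5 0xAD 0x5D 0xBA 0x73 0xE6 0xCB 0x91

Derivation:
After byte 1 (0xD0): reg=0x92
After byte 2 (0xFD): reg=0x0A
Register before byte 3: 0x0A
After XOR with byte 0xE3: 0xE9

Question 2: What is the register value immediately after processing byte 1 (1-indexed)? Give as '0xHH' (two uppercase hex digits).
Answer: 0x92

Derivation:
After byte 1 (0xD0): reg=0x92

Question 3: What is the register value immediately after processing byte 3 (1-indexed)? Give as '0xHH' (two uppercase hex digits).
After byte 1 (0xD0): reg=0x92
After byte 2 (0xFD): reg=0x0A
After byte 3 (0xE3): reg=0x91

Answer: 0x91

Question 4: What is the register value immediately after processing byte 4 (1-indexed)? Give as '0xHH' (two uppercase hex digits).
After byte 1 (0xD0): reg=0x92
After byte 2 (0xFD): reg=0x0A
After byte 3 (0xE3): reg=0x91
After byte 4 (0xAF): reg=0xBA

Answer: 0xBA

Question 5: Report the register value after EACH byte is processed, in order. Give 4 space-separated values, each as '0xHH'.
0x92 0x0A 0x91 0xBA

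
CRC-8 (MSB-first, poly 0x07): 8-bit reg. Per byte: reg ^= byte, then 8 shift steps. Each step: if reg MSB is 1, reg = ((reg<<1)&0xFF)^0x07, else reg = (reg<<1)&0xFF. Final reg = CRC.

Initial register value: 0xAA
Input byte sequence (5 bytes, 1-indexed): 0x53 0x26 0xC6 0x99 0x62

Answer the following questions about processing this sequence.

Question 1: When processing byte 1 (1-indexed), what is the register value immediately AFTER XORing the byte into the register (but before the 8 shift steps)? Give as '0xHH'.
Answer: 0xF9

Derivation:
Register before byte 1: 0xAA
Byte 1: 0x53
0xAA XOR 0x53 = 0xF9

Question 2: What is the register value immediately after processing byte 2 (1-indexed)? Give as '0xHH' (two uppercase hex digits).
Answer: 0x5B

Derivation:
After byte 1 (0x53): reg=0xE1
After byte 2 (0x26): reg=0x5B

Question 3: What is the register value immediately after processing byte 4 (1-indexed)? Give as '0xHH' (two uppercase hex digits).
After byte 1 (0x53): reg=0xE1
After byte 2 (0x26): reg=0x5B
After byte 3 (0xC6): reg=0xDA
After byte 4 (0x99): reg=0xCE

Answer: 0xCE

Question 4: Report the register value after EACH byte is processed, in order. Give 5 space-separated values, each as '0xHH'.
0xE1 0x5B 0xDA 0xCE 0x4D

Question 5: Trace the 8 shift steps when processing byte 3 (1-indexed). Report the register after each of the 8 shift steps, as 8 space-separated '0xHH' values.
Answer: 0x3D 0x7A 0xF4 0xEF 0xD9 0xB5 0x6D 0xDA

Derivation:
After byte 1 (0x53): reg=0xE1
After byte 2 (0x26): reg=0x5B
Register before byte 3: 0x5B
After XOR with byte 0xC6: 0x9D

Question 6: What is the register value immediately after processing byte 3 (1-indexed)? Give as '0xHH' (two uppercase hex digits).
After byte 1 (0x53): reg=0xE1
After byte 2 (0x26): reg=0x5B
After byte 3 (0xC6): reg=0xDA

Answer: 0xDA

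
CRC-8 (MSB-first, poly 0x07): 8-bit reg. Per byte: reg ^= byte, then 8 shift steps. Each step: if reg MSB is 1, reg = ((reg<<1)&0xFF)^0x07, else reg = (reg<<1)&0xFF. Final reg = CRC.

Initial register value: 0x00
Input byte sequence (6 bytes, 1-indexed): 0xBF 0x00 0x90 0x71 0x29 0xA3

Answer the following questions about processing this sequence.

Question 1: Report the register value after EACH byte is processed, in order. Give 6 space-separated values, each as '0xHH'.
0x34 0x8C 0x54 0xFB 0x30 0xF0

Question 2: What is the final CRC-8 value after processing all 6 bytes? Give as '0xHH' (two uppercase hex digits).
After byte 1 (0xBF): reg=0x34
After byte 2 (0x00): reg=0x8C
After byte 3 (0x90): reg=0x54
After byte 4 (0x71): reg=0xFB
After byte 5 (0x29): reg=0x30
After byte 6 (0xA3): reg=0xF0

Answer: 0xF0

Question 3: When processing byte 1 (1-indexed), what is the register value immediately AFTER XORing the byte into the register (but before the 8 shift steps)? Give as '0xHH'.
Answer: 0xBF

Derivation:
Register before byte 1: 0x00
Byte 1: 0xBF
0x00 XOR 0xBF = 0xBF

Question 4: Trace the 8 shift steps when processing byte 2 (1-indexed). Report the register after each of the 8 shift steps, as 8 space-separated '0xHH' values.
After byte 1 (0xBF): reg=0x34
Register before byte 2: 0x34
After XOR with byte 0x00: 0x34

Answer: 0x68 0xD0 0xA7 0x49 0x92 0x23 0x46 0x8C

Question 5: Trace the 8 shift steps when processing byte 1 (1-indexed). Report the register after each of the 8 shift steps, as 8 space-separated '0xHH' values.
Register before byte 1: 0x00
After XOR with byte 0xBF: 0xBF

Answer: 0x79 0xF2 0xE3 0xC1 0x85 0x0D 0x1A 0x34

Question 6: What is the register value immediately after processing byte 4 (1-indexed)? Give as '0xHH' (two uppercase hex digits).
Answer: 0xFB

Derivation:
After byte 1 (0xBF): reg=0x34
After byte 2 (0x00): reg=0x8C
After byte 3 (0x90): reg=0x54
After byte 4 (0x71): reg=0xFB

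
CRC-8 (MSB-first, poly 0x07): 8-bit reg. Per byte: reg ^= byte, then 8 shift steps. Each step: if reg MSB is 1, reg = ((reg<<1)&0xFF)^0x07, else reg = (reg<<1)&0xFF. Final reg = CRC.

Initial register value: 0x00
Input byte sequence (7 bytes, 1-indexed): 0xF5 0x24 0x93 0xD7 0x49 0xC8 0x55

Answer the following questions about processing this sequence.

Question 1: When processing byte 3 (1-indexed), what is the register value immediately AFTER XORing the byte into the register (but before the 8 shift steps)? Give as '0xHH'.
Register before byte 3: 0xA9
Byte 3: 0x93
0xA9 XOR 0x93 = 0x3A

Answer: 0x3A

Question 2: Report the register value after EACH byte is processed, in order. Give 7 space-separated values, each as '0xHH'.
0xC5 0xA9 0xA6 0x50 0x4F 0x9C 0x71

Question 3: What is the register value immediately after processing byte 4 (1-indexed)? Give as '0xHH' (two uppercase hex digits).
After byte 1 (0xF5): reg=0xC5
After byte 2 (0x24): reg=0xA9
After byte 3 (0x93): reg=0xA6
After byte 4 (0xD7): reg=0x50

Answer: 0x50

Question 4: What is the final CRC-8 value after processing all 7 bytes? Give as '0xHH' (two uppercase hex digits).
After byte 1 (0xF5): reg=0xC5
After byte 2 (0x24): reg=0xA9
After byte 3 (0x93): reg=0xA6
After byte 4 (0xD7): reg=0x50
After byte 5 (0x49): reg=0x4F
After byte 6 (0xC8): reg=0x9C
After byte 7 (0x55): reg=0x71

Answer: 0x71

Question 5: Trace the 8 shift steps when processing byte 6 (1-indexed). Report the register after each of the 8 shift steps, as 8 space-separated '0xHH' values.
After byte 1 (0xF5): reg=0xC5
After byte 2 (0x24): reg=0xA9
After byte 3 (0x93): reg=0xA6
After byte 4 (0xD7): reg=0x50
After byte 5 (0x49): reg=0x4F
Register before byte 6: 0x4F
After XOR with byte 0xC8: 0x87

Answer: 0x09 0x12 0x24 0x48 0x90 0x27 0x4E 0x9C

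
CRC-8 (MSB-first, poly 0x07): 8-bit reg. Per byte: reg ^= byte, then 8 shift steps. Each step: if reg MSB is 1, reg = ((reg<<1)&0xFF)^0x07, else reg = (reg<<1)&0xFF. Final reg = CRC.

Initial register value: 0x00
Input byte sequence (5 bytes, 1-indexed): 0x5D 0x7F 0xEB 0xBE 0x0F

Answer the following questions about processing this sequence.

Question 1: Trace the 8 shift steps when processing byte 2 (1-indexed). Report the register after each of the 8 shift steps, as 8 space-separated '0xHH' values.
Answer: 0xD1 0xA5 0x4D 0x9A 0x33 0x66 0xCC 0x9F

Derivation:
After byte 1 (0x5D): reg=0x94
Register before byte 2: 0x94
After XOR with byte 0x7F: 0xEB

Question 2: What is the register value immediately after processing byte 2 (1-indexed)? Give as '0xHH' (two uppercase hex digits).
After byte 1 (0x5D): reg=0x94
After byte 2 (0x7F): reg=0x9F

Answer: 0x9F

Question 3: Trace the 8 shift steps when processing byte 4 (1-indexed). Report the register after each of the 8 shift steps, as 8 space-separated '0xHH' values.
Answer: 0xED 0xDD 0xBD 0x7D 0xFA 0xF3 0xE1 0xC5

Derivation:
After byte 1 (0x5D): reg=0x94
After byte 2 (0x7F): reg=0x9F
After byte 3 (0xEB): reg=0x4B
Register before byte 4: 0x4B
After XOR with byte 0xBE: 0xF5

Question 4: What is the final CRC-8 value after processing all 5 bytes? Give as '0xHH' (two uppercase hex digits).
After byte 1 (0x5D): reg=0x94
After byte 2 (0x7F): reg=0x9F
After byte 3 (0xEB): reg=0x4B
After byte 4 (0xBE): reg=0xC5
After byte 5 (0x0F): reg=0x78

Answer: 0x78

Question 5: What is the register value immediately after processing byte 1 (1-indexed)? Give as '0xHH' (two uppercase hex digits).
After byte 1 (0x5D): reg=0x94

Answer: 0x94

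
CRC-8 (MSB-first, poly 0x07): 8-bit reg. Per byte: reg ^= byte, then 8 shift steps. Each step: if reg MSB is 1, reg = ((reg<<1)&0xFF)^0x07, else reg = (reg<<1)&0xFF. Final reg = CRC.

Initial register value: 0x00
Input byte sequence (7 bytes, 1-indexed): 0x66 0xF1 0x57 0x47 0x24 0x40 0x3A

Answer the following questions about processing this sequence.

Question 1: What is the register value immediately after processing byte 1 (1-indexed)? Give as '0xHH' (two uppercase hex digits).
After byte 1 (0x66): reg=0x35

Answer: 0x35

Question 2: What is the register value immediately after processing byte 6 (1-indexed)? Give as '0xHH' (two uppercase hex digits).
After byte 1 (0x66): reg=0x35
After byte 2 (0xF1): reg=0x52
After byte 3 (0x57): reg=0x1B
After byte 4 (0x47): reg=0x93
After byte 5 (0x24): reg=0x0C
After byte 6 (0x40): reg=0xE3

Answer: 0xE3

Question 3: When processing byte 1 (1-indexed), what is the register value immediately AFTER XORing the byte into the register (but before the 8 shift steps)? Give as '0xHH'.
Answer: 0x66

Derivation:
Register before byte 1: 0x00
Byte 1: 0x66
0x00 XOR 0x66 = 0x66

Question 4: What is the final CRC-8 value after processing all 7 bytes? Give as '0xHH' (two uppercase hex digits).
Answer: 0x01

Derivation:
After byte 1 (0x66): reg=0x35
After byte 2 (0xF1): reg=0x52
After byte 3 (0x57): reg=0x1B
After byte 4 (0x47): reg=0x93
After byte 5 (0x24): reg=0x0C
After byte 6 (0x40): reg=0xE3
After byte 7 (0x3A): reg=0x01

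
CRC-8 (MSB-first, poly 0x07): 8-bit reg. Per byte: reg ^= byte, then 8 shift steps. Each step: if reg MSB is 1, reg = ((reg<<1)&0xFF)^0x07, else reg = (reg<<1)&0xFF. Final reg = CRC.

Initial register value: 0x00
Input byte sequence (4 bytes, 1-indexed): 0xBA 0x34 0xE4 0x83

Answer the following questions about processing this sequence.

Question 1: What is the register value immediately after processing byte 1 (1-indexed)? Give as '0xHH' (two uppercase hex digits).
After byte 1 (0xBA): reg=0x2F

Answer: 0x2F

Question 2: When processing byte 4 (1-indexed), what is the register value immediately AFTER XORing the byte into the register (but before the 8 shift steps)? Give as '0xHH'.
Answer: 0xF1

Derivation:
Register before byte 4: 0x72
Byte 4: 0x83
0x72 XOR 0x83 = 0xF1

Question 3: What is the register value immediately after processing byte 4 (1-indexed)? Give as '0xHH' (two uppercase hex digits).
Answer: 0xD9

Derivation:
After byte 1 (0xBA): reg=0x2F
After byte 2 (0x34): reg=0x41
After byte 3 (0xE4): reg=0x72
After byte 4 (0x83): reg=0xD9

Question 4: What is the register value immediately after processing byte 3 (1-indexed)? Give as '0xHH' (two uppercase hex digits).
Answer: 0x72

Derivation:
After byte 1 (0xBA): reg=0x2F
After byte 2 (0x34): reg=0x41
After byte 3 (0xE4): reg=0x72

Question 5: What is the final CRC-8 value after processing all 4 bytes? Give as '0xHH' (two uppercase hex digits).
After byte 1 (0xBA): reg=0x2F
After byte 2 (0x34): reg=0x41
After byte 3 (0xE4): reg=0x72
After byte 4 (0x83): reg=0xD9

Answer: 0xD9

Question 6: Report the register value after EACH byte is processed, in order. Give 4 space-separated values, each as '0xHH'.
0x2F 0x41 0x72 0xD9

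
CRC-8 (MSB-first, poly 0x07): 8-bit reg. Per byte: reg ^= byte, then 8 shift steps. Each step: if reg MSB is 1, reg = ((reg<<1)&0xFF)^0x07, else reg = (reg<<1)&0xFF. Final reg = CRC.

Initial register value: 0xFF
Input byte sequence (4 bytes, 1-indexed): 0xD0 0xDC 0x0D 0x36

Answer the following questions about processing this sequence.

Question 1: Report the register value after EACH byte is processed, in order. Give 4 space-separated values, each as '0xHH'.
0xCD 0x77 0x61 0xA2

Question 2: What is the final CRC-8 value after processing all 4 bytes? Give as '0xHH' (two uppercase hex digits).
Answer: 0xA2

Derivation:
After byte 1 (0xD0): reg=0xCD
After byte 2 (0xDC): reg=0x77
After byte 3 (0x0D): reg=0x61
After byte 4 (0x36): reg=0xA2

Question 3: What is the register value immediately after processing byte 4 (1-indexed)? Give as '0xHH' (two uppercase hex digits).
After byte 1 (0xD0): reg=0xCD
After byte 2 (0xDC): reg=0x77
After byte 3 (0x0D): reg=0x61
After byte 4 (0x36): reg=0xA2

Answer: 0xA2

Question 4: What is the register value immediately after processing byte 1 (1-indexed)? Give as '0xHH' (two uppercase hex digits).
After byte 1 (0xD0): reg=0xCD

Answer: 0xCD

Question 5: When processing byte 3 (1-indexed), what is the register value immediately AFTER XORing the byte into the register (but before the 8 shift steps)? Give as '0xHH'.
Register before byte 3: 0x77
Byte 3: 0x0D
0x77 XOR 0x0D = 0x7A

Answer: 0x7A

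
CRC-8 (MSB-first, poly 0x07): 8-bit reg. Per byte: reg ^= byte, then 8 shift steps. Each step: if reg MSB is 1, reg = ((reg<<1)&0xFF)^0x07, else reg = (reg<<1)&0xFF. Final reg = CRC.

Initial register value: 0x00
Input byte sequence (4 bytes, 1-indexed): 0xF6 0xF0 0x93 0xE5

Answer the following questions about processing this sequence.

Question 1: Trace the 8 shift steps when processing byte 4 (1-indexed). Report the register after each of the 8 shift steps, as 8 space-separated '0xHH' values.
After byte 1 (0xF6): reg=0xCC
After byte 2 (0xF0): reg=0xB4
After byte 3 (0x93): reg=0xF5
Register before byte 4: 0xF5
After XOR with byte 0xE5: 0x10

Answer: 0x20 0x40 0x80 0x07 0x0E 0x1C 0x38 0x70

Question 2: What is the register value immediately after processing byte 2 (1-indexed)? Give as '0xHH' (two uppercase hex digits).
Answer: 0xB4

Derivation:
After byte 1 (0xF6): reg=0xCC
After byte 2 (0xF0): reg=0xB4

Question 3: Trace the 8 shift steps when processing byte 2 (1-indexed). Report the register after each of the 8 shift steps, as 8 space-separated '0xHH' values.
Answer: 0x78 0xF0 0xE7 0xC9 0x95 0x2D 0x5A 0xB4

Derivation:
After byte 1 (0xF6): reg=0xCC
Register before byte 2: 0xCC
After XOR with byte 0xF0: 0x3C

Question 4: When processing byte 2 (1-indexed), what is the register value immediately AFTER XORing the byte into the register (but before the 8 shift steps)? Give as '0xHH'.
Answer: 0x3C

Derivation:
Register before byte 2: 0xCC
Byte 2: 0xF0
0xCC XOR 0xF0 = 0x3C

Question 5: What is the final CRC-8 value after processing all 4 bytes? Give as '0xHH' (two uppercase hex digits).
Answer: 0x70

Derivation:
After byte 1 (0xF6): reg=0xCC
After byte 2 (0xF0): reg=0xB4
After byte 3 (0x93): reg=0xF5
After byte 4 (0xE5): reg=0x70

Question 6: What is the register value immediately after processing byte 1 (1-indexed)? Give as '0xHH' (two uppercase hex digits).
After byte 1 (0xF6): reg=0xCC

Answer: 0xCC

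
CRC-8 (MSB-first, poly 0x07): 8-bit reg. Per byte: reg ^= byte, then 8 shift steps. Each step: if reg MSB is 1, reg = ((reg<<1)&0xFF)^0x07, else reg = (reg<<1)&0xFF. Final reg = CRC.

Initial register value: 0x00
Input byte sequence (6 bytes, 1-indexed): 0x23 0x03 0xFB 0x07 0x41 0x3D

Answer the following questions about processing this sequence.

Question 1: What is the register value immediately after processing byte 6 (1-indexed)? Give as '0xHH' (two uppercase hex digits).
After byte 1 (0x23): reg=0xE9
After byte 2 (0x03): reg=0x98
After byte 3 (0xFB): reg=0x2E
After byte 4 (0x07): reg=0xDF
After byte 5 (0x41): reg=0xD3
After byte 6 (0x3D): reg=0x84

Answer: 0x84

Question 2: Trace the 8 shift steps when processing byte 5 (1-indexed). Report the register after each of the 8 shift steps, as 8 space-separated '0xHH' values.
Answer: 0x3B 0x76 0xEC 0xDF 0xB9 0x75 0xEA 0xD3

Derivation:
After byte 1 (0x23): reg=0xE9
After byte 2 (0x03): reg=0x98
After byte 3 (0xFB): reg=0x2E
After byte 4 (0x07): reg=0xDF
Register before byte 5: 0xDF
After XOR with byte 0x41: 0x9E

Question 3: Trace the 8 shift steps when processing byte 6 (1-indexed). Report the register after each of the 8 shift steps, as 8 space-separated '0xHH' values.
After byte 1 (0x23): reg=0xE9
After byte 2 (0x03): reg=0x98
After byte 3 (0xFB): reg=0x2E
After byte 4 (0x07): reg=0xDF
After byte 5 (0x41): reg=0xD3
Register before byte 6: 0xD3
After XOR with byte 0x3D: 0xEE

Answer: 0xDB 0xB1 0x65 0xCA 0x93 0x21 0x42 0x84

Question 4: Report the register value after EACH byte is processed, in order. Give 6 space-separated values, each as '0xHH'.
0xE9 0x98 0x2E 0xDF 0xD3 0x84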